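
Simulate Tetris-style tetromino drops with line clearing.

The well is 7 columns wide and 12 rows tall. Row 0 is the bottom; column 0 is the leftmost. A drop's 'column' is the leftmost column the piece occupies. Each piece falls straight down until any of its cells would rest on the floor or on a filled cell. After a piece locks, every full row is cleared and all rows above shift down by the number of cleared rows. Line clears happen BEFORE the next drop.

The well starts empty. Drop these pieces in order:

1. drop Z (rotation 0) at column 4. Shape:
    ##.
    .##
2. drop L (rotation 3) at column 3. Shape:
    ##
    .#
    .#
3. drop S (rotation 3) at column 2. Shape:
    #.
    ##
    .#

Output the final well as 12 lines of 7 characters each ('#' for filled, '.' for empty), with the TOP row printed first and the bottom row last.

Drop 1: Z rot0 at col 4 lands with bottom-row=0; cleared 0 line(s) (total 0); column heights now [0 0 0 0 2 2 1], max=2
Drop 2: L rot3 at col 3 lands with bottom-row=2; cleared 0 line(s) (total 0); column heights now [0 0 0 5 5 2 1], max=5
Drop 3: S rot3 at col 2 lands with bottom-row=5; cleared 0 line(s) (total 0); column heights now [0 0 8 7 5 2 1], max=8

Answer: .......
.......
.......
.......
..#....
..##...
...#...
...##..
....#..
....#..
....##.
.....##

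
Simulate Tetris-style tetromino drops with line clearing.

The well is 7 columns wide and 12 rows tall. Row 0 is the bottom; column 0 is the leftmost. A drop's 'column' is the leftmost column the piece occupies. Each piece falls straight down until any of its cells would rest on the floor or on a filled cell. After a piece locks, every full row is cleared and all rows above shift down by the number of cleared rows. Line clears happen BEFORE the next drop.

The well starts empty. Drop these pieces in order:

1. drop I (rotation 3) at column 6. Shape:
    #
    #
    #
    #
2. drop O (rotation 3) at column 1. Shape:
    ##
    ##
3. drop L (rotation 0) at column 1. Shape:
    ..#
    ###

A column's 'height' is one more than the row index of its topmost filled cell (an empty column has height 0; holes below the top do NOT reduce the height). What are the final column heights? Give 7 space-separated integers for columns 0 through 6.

Drop 1: I rot3 at col 6 lands with bottom-row=0; cleared 0 line(s) (total 0); column heights now [0 0 0 0 0 0 4], max=4
Drop 2: O rot3 at col 1 lands with bottom-row=0; cleared 0 line(s) (total 0); column heights now [0 2 2 0 0 0 4], max=4
Drop 3: L rot0 at col 1 lands with bottom-row=2; cleared 0 line(s) (total 0); column heights now [0 3 3 4 0 0 4], max=4

Answer: 0 3 3 4 0 0 4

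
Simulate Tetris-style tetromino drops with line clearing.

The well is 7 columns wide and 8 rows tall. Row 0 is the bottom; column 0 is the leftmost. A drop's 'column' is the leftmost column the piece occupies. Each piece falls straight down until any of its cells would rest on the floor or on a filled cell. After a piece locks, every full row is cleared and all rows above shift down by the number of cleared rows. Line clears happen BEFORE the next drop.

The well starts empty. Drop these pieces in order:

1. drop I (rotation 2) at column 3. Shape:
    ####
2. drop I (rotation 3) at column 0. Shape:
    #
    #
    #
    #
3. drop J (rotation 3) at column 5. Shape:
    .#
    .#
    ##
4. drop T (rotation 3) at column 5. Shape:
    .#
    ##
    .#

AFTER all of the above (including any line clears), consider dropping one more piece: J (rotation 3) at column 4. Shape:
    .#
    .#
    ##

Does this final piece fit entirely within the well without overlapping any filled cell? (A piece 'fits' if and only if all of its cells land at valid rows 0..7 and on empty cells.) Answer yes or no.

Drop 1: I rot2 at col 3 lands with bottom-row=0; cleared 0 line(s) (total 0); column heights now [0 0 0 1 1 1 1], max=1
Drop 2: I rot3 at col 0 lands with bottom-row=0; cleared 0 line(s) (total 0); column heights now [4 0 0 1 1 1 1], max=4
Drop 3: J rot3 at col 5 lands with bottom-row=1; cleared 0 line(s) (total 0); column heights now [4 0 0 1 1 2 4], max=4
Drop 4: T rot3 at col 5 lands with bottom-row=4; cleared 0 line(s) (total 0); column heights now [4 0 0 1 1 6 7], max=7
Test piece J rot3 at col 4 (width 2): heights before test = [4 0 0 1 1 6 7]; fits = False

Answer: no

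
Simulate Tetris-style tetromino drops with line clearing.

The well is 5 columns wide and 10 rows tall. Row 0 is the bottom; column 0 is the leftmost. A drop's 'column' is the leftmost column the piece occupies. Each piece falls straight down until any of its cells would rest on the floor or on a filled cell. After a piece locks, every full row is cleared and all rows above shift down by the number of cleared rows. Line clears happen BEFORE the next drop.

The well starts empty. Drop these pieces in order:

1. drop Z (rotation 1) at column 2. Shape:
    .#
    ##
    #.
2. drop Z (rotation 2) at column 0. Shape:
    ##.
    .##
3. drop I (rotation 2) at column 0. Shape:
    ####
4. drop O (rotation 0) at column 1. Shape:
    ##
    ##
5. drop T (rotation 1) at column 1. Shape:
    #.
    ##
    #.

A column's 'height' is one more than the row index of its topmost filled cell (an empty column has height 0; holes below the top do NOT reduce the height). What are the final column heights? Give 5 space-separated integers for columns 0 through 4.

Drop 1: Z rot1 at col 2 lands with bottom-row=0; cleared 0 line(s) (total 0); column heights now [0 0 2 3 0], max=3
Drop 2: Z rot2 at col 0 lands with bottom-row=2; cleared 0 line(s) (total 0); column heights now [4 4 3 3 0], max=4
Drop 3: I rot2 at col 0 lands with bottom-row=4; cleared 0 line(s) (total 0); column heights now [5 5 5 5 0], max=5
Drop 4: O rot0 at col 1 lands with bottom-row=5; cleared 0 line(s) (total 0); column heights now [5 7 7 5 0], max=7
Drop 5: T rot1 at col 1 lands with bottom-row=7; cleared 0 line(s) (total 0); column heights now [5 10 9 5 0], max=10

Answer: 5 10 9 5 0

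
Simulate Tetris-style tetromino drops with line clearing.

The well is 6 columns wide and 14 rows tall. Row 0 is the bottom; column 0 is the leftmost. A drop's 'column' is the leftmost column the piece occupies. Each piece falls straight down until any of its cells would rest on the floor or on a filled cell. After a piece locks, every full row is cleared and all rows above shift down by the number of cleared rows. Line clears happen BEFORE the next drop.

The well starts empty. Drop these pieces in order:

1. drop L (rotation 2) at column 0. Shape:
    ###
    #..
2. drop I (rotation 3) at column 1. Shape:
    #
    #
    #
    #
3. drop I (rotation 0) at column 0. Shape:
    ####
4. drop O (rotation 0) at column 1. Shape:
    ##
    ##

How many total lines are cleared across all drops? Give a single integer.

Answer: 0

Derivation:
Drop 1: L rot2 at col 0 lands with bottom-row=0; cleared 0 line(s) (total 0); column heights now [2 2 2 0 0 0], max=2
Drop 2: I rot3 at col 1 lands with bottom-row=2; cleared 0 line(s) (total 0); column heights now [2 6 2 0 0 0], max=6
Drop 3: I rot0 at col 0 lands with bottom-row=6; cleared 0 line(s) (total 0); column heights now [7 7 7 7 0 0], max=7
Drop 4: O rot0 at col 1 lands with bottom-row=7; cleared 0 line(s) (total 0); column heights now [7 9 9 7 0 0], max=9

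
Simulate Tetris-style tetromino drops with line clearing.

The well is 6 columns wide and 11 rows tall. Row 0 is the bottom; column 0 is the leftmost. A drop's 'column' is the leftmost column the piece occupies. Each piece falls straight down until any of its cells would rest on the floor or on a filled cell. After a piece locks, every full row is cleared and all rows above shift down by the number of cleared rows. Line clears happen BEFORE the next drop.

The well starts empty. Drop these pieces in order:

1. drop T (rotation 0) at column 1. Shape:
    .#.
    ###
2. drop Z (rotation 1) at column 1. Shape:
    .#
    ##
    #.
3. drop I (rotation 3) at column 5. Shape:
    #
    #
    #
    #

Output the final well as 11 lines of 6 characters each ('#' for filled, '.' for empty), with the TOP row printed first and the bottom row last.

Drop 1: T rot0 at col 1 lands with bottom-row=0; cleared 0 line(s) (total 0); column heights now [0 1 2 1 0 0], max=2
Drop 2: Z rot1 at col 1 lands with bottom-row=1; cleared 0 line(s) (total 0); column heights now [0 3 4 1 0 0], max=4
Drop 3: I rot3 at col 5 lands with bottom-row=0; cleared 0 line(s) (total 0); column heights now [0 3 4 1 0 4], max=4

Answer: ......
......
......
......
......
......
......
..#..#
.##..#
.##..#
.###.#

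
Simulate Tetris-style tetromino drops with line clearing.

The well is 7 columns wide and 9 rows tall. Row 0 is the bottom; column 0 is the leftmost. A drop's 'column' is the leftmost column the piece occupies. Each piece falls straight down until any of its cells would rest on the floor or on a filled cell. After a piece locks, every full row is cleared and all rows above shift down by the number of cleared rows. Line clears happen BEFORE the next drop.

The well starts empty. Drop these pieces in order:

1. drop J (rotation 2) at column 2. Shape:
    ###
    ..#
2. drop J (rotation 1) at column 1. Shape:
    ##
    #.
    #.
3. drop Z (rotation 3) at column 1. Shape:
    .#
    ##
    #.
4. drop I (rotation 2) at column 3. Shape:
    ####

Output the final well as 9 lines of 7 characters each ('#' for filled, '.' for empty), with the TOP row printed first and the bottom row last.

Answer: .......
.......
.......
..#....
.##....
.#.....
.######
.####..
.#..#..

Derivation:
Drop 1: J rot2 at col 2 lands with bottom-row=0; cleared 0 line(s) (total 0); column heights now [0 0 2 2 2 0 0], max=2
Drop 2: J rot1 at col 1 lands with bottom-row=0; cleared 0 line(s) (total 0); column heights now [0 3 3 2 2 0 0], max=3
Drop 3: Z rot3 at col 1 lands with bottom-row=3; cleared 0 line(s) (total 0); column heights now [0 5 6 2 2 0 0], max=6
Drop 4: I rot2 at col 3 lands with bottom-row=2; cleared 0 line(s) (total 0); column heights now [0 5 6 3 3 3 3], max=6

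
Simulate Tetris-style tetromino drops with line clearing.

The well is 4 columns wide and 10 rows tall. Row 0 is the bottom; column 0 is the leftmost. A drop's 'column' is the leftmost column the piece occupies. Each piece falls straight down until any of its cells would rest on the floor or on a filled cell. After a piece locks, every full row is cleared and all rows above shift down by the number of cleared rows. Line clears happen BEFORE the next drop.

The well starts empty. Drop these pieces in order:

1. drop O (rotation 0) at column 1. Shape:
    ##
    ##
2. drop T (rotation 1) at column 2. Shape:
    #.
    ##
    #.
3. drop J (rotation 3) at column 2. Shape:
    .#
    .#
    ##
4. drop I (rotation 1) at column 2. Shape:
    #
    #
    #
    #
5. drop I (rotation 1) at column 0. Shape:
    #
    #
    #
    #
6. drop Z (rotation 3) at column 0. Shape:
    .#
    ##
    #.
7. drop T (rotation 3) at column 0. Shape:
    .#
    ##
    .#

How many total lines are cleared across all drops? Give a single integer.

Answer: 1

Derivation:
Drop 1: O rot0 at col 1 lands with bottom-row=0; cleared 0 line(s) (total 0); column heights now [0 2 2 0], max=2
Drop 2: T rot1 at col 2 lands with bottom-row=2; cleared 0 line(s) (total 0); column heights now [0 2 5 4], max=5
Drop 3: J rot3 at col 2 lands with bottom-row=5; cleared 0 line(s) (total 0); column heights now [0 2 6 8], max=8
Drop 4: I rot1 at col 2 lands with bottom-row=6; cleared 0 line(s) (total 0); column heights now [0 2 10 8], max=10
Drop 5: I rot1 at col 0 lands with bottom-row=0; cleared 0 line(s) (total 0); column heights now [4 2 10 8], max=10
Drop 6: Z rot3 at col 0 lands with bottom-row=4; cleared 1 line(s) (total 1); column heights now [5 6 9 7], max=9
Drop 7: T rot3 at col 0 lands with bottom-row=6; cleared 0 line(s) (total 1); column heights now [8 9 9 7], max=9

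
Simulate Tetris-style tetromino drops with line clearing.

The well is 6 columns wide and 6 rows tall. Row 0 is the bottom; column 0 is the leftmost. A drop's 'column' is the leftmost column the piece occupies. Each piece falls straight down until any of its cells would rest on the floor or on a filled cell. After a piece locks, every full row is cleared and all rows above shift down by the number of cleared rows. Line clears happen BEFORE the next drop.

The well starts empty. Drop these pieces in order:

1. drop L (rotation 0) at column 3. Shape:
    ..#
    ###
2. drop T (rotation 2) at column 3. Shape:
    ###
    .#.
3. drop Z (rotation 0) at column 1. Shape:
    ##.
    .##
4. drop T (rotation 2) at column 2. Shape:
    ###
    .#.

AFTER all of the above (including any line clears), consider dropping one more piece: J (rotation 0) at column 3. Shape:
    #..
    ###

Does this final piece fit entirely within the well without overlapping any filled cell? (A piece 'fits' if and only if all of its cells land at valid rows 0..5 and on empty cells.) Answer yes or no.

Answer: no

Derivation:
Drop 1: L rot0 at col 3 lands with bottom-row=0; cleared 0 line(s) (total 0); column heights now [0 0 0 1 1 2], max=2
Drop 2: T rot2 at col 3 lands with bottom-row=1; cleared 0 line(s) (total 0); column heights now [0 0 0 3 3 3], max=3
Drop 3: Z rot0 at col 1 lands with bottom-row=3; cleared 0 line(s) (total 0); column heights now [0 5 5 4 3 3], max=5
Drop 4: T rot2 at col 2 lands with bottom-row=4; cleared 0 line(s) (total 0); column heights now [0 5 6 6 6 3], max=6
Test piece J rot0 at col 3 (width 3): heights before test = [0 5 6 6 6 3]; fits = False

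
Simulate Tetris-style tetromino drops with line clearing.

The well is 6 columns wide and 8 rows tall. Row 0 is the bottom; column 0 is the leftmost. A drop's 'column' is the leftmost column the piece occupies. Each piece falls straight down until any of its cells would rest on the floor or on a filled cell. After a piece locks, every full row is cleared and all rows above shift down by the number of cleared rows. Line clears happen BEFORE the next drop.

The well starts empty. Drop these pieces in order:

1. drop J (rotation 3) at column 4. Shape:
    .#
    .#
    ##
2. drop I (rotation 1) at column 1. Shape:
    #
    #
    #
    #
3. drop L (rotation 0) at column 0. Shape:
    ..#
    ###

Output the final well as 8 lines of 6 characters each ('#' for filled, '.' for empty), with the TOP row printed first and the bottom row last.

Answer: ......
......
..#...
###...
.#....
.#...#
.#...#
.#..##

Derivation:
Drop 1: J rot3 at col 4 lands with bottom-row=0; cleared 0 line(s) (total 0); column heights now [0 0 0 0 1 3], max=3
Drop 2: I rot1 at col 1 lands with bottom-row=0; cleared 0 line(s) (total 0); column heights now [0 4 0 0 1 3], max=4
Drop 3: L rot0 at col 0 lands with bottom-row=4; cleared 0 line(s) (total 0); column heights now [5 5 6 0 1 3], max=6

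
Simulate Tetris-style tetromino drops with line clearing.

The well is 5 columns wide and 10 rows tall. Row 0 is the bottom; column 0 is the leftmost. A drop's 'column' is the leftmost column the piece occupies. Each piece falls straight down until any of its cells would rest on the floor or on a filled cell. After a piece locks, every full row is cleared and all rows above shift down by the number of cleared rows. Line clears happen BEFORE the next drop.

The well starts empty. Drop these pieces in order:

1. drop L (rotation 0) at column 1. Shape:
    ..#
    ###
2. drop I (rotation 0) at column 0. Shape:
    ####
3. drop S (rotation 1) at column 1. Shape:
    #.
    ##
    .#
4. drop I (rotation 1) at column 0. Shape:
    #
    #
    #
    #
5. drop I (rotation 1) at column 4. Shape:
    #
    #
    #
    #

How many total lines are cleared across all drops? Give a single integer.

Drop 1: L rot0 at col 1 lands with bottom-row=0; cleared 0 line(s) (total 0); column heights now [0 1 1 2 0], max=2
Drop 2: I rot0 at col 0 lands with bottom-row=2; cleared 0 line(s) (total 0); column heights now [3 3 3 3 0], max=3
Drop 3: S rot1 at col 1 lands with bottom-row=3; cleared 0 line(s) (total 0); column heights now [3 6 5 3 0], max=6
Drop 4: I rot1 at col 0 lands with bottom-row=3; cleared 0 line(s) (total 0); column heights now [7 6 5 3 0], max=7
Drop 5: I rot1 at col 4 lands with bottom-row=0; cleared 1 line(s) (total 1); column heights now [6 5 4 2 3], max=6

Answer: 1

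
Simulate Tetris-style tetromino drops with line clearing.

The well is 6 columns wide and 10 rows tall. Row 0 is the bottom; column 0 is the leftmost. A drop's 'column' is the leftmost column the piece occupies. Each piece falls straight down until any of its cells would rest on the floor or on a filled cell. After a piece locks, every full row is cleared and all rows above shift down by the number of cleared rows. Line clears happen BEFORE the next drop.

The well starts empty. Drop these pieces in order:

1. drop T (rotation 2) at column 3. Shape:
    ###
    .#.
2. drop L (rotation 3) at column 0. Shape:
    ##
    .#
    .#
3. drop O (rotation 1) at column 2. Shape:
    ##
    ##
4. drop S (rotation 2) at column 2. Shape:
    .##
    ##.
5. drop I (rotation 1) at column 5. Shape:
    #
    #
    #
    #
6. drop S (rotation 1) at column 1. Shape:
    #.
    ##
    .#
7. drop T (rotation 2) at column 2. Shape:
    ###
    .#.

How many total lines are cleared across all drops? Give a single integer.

Drop 1: T rot2 at col 3 lands with bottom-row=0; cleared 0 line(s) (total 0); column heights now [0 0 0 2 2 2], max=2
Drop 2: L rot3 at col 0 lands with bottom-row=0; cleared 0 line(s) (total 0); column heights now [3 3 0 2 2 2], max=3
Drop 3: O rot1 at col 2 lands with bottom-row=2; cleared 0 line(s) (total 0); column heights now [3 3 4 4 2 2], max=4
Drop 4: S rot2 at col 2 lands with bottom-row=4; cleared 0 line(s) (total 0); column heights now [3 3 5 6 6 2], max=6
Drop 5: I rot1 at col 5 lands with bottom-row=2; cleared 0 line(s) (total 0); column heights now [3 3 5 6 6 6], max=6
Drop 6: S rot1 at col 1 lands with bottom-row=5; cleared 0 line(s) (total 0); column heights now [3 8 7 6 6 6], max=8
Drop 7: T rot2 at col 2 lands with bottom-row=6; cleared 0 line(s) (total 0); column heights now [3 8 8 8 8 6], max=8

Answer: 0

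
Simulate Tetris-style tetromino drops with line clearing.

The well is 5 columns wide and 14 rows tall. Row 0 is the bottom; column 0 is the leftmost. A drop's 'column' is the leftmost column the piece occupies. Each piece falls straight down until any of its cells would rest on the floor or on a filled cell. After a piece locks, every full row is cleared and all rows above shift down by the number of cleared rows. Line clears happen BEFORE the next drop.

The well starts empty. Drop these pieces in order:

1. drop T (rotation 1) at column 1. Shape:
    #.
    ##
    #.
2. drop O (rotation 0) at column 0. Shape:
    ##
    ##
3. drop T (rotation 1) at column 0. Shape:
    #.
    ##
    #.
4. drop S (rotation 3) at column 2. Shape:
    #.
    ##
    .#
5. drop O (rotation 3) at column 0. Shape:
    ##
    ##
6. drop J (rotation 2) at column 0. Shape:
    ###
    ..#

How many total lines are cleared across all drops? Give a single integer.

Answer: 0

Derivation:
Drop 1: T rot1 at col 1 lands with bottom-row=0; cleared 0 line(s) (total 0); column heights now [0 3 2 0 0], max=3
Drop 2: O rot0 at col 0 lands with bottom-row=3; cleared 0 line(s) (total 0); column heights now [5 5 2 0 0], max=5
Drop 3: T rot1 at col 0 lands with bottom-row=5; cleared 0 line(s) (total 0); column heights now [8 7 2 0 0], max=8
Drop 4: S rot3 at col 2 lands with bottom-row=1; cleared 0 line(s) (total 0); column heights now [8 7 4 3 0], max=8
Drop 5: O rot3 at col 0 lands with bottom-row=8; cleared 0 line(s) (total 0); column heights now [10 10 4 3 0], max=10
Drop 6: J rot2 at col 0 lands with bottom-row=9; cleared 0 line(s) (total 0); column heights now [11 11 11 3 0], max=11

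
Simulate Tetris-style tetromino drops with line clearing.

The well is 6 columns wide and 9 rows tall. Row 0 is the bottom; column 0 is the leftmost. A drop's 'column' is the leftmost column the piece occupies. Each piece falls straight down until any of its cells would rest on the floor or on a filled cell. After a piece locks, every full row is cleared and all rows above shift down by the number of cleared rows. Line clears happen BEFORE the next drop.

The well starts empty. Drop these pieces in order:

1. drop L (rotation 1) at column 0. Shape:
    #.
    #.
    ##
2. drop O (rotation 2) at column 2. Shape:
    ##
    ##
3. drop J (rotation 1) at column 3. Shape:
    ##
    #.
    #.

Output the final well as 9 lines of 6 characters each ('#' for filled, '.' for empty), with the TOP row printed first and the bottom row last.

Drop 1: L rot1 at col 0 lands with bottom-row=0; cleared 0 line(s) (total 0); column heights now [3 1 0 0 0 0], max=3
Drop 2: O rot2 at col 2 lands with bottom-row=0; cleared 0 line(s) (total 0); column heights now [3 1 2 2 0 0], max=3
Drop 3: J rot1 at col 3 lands with bottom-row=2; cleared 0 line(s) (total 0); column heights now [3 1 2 5 5 0], max=5

Answer: ......
......
......
......
...##.
...#..
#..#..
#.##..
####..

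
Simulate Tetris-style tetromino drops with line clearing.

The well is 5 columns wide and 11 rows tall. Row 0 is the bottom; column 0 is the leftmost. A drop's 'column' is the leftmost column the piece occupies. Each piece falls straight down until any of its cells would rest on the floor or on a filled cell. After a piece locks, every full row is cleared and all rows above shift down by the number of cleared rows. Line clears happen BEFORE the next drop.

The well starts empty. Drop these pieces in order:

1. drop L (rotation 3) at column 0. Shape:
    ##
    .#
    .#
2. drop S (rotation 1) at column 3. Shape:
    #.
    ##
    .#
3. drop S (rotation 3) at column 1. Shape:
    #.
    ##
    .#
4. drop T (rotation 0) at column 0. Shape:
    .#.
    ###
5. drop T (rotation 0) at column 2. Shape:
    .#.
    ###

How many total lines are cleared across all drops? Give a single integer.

Answer: 0

Derivation:
Drop 1: L rot3 at col 0 lands with bottom-row=0; cleared 0 line(s) (total 0); column heights now [3 3 0 0 0], max=3
Drop 2: S rot1 at col 3 lands with bottom-row=0; cleared 0 line(s) (total 0); column heights now [3 3 0 3 2], max=3
Drop 3: S rot3 at col 1 lands with bottom-row=2; cleared 0 line(s) (total 0); column heights now [3 5 4 3 2], max=5
Drop 4: T rot0 at col 0 lands with bottom-row=5; cleared 0 line(s) (total 0); column heights now [6 7 6 3 2], max=7
Drop 5: T rot0 at col 2 lands with bottom-row=6; cleared 0 line(s) (total 0); column heights now [6 7 7 8 7], max=8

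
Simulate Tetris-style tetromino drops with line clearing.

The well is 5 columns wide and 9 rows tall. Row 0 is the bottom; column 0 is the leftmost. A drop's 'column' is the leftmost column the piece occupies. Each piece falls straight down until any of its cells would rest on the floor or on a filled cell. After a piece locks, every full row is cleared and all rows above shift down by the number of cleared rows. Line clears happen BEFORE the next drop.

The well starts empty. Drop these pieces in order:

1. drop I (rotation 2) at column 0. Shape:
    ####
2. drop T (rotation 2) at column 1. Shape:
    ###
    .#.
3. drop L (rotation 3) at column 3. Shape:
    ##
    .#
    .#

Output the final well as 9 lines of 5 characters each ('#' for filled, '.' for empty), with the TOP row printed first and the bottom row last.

Drop 1: I rot2 at col 0 lands with bottom-row=0; cleared 0 line(s) (total 0); column heights now [1 1 1 1 0], max=1
Drop 2: T rot2 at col 1 lands with bottom-row=1; cleared 0 line(s) (total 0); column heights now [1 3 3 3 0], max=3
Drop 3: L rot3 at col 3 lands with bottom-row=1; cleared 0 line(s) (total 0); column heights now [1 3 3 4 4], max=4

Answer: .....
.....
.....
.....
.....
...##
.####
..#.#
####.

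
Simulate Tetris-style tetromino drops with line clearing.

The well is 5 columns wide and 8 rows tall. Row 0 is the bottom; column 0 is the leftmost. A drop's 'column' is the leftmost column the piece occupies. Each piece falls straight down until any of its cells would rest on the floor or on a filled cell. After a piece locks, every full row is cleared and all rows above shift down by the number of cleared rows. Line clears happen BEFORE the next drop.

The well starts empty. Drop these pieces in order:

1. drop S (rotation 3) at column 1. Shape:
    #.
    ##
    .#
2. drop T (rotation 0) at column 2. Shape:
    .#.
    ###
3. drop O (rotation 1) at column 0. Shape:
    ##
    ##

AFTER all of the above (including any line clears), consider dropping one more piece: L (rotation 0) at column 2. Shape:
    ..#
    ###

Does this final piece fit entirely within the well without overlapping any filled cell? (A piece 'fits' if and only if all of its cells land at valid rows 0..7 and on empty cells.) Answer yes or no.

Answer: yes

Derivation:
Drop 1: S rot3 at col 1 lands with bottom-row=0; cleared 0 line(s) (total 0); column heights now [0 3 2 0 0], max=3
Drop 2: T rot0 at col 2 lands with bottom-row=2; cleared 0 line(s) (total 0); column heights now [0 3 3 4 3], max=4
Drop 3: O rot1 at col 0 lands with bottom-row=3; cleared 0 line(s) (total 0); column heights now [5 5 3 4 3], max=5
Test piece L rot0 at col 2 (width 3): heights before test = [5 5 3 4 3]; fits = True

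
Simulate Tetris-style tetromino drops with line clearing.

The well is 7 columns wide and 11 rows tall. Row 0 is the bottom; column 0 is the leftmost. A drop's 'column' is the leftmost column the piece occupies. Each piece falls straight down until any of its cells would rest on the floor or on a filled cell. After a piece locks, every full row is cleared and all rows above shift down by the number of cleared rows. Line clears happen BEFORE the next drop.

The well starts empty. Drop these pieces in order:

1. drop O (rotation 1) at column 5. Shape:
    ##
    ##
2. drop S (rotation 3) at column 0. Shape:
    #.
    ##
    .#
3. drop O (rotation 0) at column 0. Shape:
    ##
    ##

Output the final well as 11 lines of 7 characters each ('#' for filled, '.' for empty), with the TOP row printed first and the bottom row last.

Drop 1: O rot1 at col 5 lands with bottom-row=0; cleared 0 line(s) (total 0); column heights now [0 0 0 0 0 2 2], max=2
Drop 2: S rot3 at col 0 lands with bottom-row=0; cleared 0 line(s) (total 0); column heights now [3 2 0 0 0 2 2], max=3
Drop 3: O rot0 at col 0 lands with bottom-row=3; cleared 0 line(s) (total 0); column heights now [5 5 0 0 0 2 2], max=5

Answer: .......
.......
.......
.......
.......
.......
##.....
##.....
#......
##...##
.#...##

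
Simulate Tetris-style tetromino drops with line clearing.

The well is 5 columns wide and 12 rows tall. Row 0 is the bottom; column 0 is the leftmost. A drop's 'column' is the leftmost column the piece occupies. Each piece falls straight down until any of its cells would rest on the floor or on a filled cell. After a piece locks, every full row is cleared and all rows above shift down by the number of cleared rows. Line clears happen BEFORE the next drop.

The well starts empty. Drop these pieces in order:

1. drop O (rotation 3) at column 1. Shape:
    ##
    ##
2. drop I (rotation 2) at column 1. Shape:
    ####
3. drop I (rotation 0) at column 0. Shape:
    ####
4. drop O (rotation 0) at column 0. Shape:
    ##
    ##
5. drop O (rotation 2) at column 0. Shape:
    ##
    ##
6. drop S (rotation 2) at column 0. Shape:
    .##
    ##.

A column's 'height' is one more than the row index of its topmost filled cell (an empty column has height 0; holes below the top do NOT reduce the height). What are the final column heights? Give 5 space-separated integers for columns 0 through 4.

Answer: 9 10 10 4 3

Derivation:
Drop 1: O rot3 at col 1 lands with bottom-row=0; cleared 0 line(s) (total 0); column heights now [0 2 2 0 0], max=2
Drop 2: I rot2 at col 1 lands with bottom-row=2; cleared 0 line(s) (total 0); column heights now [0 3 3 3 3], max=3
Drop 3: I rot0 at col 0 lands with bottom-row=3; cleared 0 line(s) (total 0); column heights now [4 4 4 4 3], max=4
Drop 4: O rot0 at col 0 lands with bottom-row=4; cleared 0 line(s) (total 0); column heights now [6 6 4 4 3], max=6
Drop 5: O rot2 at col 0 lands with bottom-row=6; cleared 0 line(s) (total 0); column heights now [8 8 4 4 3], max=8
Drop 6: S rot2 at col 0 lands with bottom-row=8; cleared 0 line(s) (total 0); column heights now [9 10 10 4 3], max=10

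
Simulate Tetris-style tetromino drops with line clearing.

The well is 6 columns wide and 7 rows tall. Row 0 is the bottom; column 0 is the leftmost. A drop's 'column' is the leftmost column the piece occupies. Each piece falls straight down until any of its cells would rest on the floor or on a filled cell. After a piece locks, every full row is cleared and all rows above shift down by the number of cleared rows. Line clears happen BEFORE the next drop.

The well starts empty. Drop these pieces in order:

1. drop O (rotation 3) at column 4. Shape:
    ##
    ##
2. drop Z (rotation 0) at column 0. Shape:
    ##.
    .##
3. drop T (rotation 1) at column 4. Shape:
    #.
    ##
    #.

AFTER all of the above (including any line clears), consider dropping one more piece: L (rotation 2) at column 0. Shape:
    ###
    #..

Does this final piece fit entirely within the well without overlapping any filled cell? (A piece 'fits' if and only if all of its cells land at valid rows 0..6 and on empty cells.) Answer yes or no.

Drop 1: O rot3 at col 4 lands with bottom-row=0; cleared 0 line(s) (total 0); column heights now [0 0 0 0 2 2], max=2
Drop 2: Z rot0 at col 0 lands with bottom-row=0; cleared 0 line(s) (total 0); column heights now [2 2 1 0 2 2], max=2
Drop 3: T rot1 at col 4 lands with bottom-row=2; cleared 0 line(s) (total 0); column heights now [2 2 1 0 5 4], max=5
Test piece L rot2 at col 0 (width 3): heights before test = [2 2 1 0 5 4]; fits = True

Answer: yes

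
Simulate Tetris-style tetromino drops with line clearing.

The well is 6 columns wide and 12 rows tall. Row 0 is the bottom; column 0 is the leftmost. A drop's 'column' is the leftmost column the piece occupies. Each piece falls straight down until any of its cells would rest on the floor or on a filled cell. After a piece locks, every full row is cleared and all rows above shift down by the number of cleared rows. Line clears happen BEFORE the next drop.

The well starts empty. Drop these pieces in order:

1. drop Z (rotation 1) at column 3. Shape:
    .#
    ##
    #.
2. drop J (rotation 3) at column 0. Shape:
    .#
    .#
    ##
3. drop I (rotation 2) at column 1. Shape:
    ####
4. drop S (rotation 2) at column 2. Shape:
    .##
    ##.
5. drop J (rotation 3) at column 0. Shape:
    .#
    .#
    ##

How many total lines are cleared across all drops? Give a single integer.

Answer: 0

Derivation:
Drop 1: Z rot1 at col 3 lands with bottom-row=0; cleared 0 line(s) (total 0); column heights now [0 0 0 2 3 0], max=3
Drop 2: J rot3 at col 0 lands with bottom-row=0; cleared 0 line(s) (total 0); column heights now [1 3 0 2 3 0], max=3
Drop 3: I rot2 at col 1 lands with bottom-row=3; cleared 0 line(s) (total 0); column heights now [1 4 4 4 4 0], max=4
Drop 4: S rot2 at col 2 lands with bottom-row=4; cleared 0 line(s) (total 0); column heights now [1 4 5 6 6 0], max=6
Drop 5: J rot3 at col 0 lands with bottom-row=4; cleared 0 line(s) (total 0); column heights now [5 7 5 6 6 0], max=7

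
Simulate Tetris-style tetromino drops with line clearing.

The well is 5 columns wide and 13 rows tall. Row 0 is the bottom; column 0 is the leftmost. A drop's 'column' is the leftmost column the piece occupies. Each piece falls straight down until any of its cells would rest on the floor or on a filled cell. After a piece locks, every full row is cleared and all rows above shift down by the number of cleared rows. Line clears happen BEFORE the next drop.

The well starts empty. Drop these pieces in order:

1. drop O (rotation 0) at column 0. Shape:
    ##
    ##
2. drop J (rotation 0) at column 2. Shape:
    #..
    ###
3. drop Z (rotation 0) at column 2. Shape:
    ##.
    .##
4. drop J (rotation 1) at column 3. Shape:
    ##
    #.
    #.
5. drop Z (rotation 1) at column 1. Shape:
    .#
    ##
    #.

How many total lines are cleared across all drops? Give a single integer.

Answer: 2

Derivation:
Drop 1: O rot0 at col 0 lands with bottom-row=0; cleared 0 line(s) (total 0); column heights now [2 2 0 0 0], max=2
Drop 2: J rot0 at col 2 lands with bottom-row=0; cleared 1 line(s) (total 1); column heights now [1 1 1 0 0], max=1
Drop 3: Z rot0 at col 2 lands with bottom-row=0; cleared 1 line(s) (total 2); column heights now [0 0 1 1 0], max=1
Drop 4: J rot1 at col 3 lands with bottom-row=1; cleared 0 line(s) (total 2); column heights now [0 0 1 4 4], max=4
Drop 5: Z rot1 at col 1 lands with bottom-row=0; cleared 0 line(s) (total 2); column heights now [0 2 3 4 4], max=4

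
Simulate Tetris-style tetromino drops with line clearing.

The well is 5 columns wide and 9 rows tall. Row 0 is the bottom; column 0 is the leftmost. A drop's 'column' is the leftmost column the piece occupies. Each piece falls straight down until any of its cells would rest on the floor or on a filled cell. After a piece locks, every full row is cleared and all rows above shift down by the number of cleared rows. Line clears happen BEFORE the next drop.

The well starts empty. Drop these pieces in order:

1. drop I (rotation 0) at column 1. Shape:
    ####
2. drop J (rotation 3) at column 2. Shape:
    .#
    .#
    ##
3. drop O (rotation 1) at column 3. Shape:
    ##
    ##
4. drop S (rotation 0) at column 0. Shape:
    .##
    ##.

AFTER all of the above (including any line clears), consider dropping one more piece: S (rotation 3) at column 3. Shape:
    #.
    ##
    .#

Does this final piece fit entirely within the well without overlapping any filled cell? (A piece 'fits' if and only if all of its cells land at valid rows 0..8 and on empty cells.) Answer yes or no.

Answer: yes

Derivation:
Drop 1: I rot0 at col 1 lands with bottom-row=0; cleared 0 line(s) (total 0); column heights now [0 1 1 1 1], max=1
Drop 2: J rot3 at col 2 lands with bottom-row=1; cleared 0 line(s) (total 0); column heights now [0 1 2 4 1], max=4
Drop 3: O rot1 at col 3 lands with bottom-row=4; cleared 0 line(s) (total 0); column heights now [0 1 2 6 6], max=6
Drop 4: S rot0 at col 0 lands with bottom-row=1; cleared 0 line(s) (total 0); column heights now [2 3 3 6 6], max=6
Test piece S rot3 at col 3 (width 2): heights before test = [2 3 3 6 6]; fits = True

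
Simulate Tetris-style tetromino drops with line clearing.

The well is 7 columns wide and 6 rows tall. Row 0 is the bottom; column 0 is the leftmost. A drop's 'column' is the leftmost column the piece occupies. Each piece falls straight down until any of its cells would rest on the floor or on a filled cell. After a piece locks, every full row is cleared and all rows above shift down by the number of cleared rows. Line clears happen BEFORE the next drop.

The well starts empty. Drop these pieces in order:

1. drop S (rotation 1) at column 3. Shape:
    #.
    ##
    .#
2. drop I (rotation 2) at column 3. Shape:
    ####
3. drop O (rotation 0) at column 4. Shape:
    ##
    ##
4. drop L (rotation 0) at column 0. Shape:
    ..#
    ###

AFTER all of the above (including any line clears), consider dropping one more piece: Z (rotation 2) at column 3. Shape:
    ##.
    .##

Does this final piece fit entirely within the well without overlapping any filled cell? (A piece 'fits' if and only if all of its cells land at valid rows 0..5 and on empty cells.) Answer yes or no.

Drop 1: S rot1 at col 3 lands with bottom-row=0; cleared 0 line(s) (total 0); column heights now [0 0 0 3 2 0 0], max=3
Drop 2: I rot2 at col 3 lands with bottom-row=3; cleared 0 line(s) (total 0); column heights now [0 0 0 4 4 4 4], max=4
Drop 3: O rot0 at col 4 lands with bottom-row=4; cleared 0 line(s) (total 0); column heights now [0 0 0 4 6 6 4], max=6
Drop 4: L rot0 at col 0 lands with bottom-row=0; cleared 0 line(s) (total 0); column heights now [1 1 2 4 6 6 4], max=6
Test piece Z rot2 at col 3 (width 3): heights before test = [1 1 2 4 6 6 4]; fits = False

Answer: no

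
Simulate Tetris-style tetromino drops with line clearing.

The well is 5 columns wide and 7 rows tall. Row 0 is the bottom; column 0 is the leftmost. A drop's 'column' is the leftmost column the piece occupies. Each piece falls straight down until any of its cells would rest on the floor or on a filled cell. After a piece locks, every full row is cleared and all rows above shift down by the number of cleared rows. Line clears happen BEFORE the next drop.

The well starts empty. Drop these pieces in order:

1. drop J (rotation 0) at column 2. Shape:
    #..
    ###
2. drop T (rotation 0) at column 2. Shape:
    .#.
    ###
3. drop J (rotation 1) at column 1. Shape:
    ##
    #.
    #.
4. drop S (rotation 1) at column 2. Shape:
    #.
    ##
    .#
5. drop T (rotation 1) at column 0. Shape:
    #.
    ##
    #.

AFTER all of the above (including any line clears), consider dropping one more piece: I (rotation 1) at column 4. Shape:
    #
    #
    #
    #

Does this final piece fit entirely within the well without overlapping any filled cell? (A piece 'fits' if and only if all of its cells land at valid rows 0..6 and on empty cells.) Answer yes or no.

Answer: yes

Derivation:
Drop 1: J rot0 at col 2 lands with bottom-row=0; cleared 0 line(s) (total 0); column heights now [0 0 2 1 1], max=2
Drop 2: T rot0 at col 2 lands with bottom-row=2; cleared 0 line(s) (total 0); column heights now [0 0 3 4 3], max=4
Drop 3: J rot1 at col 1 lands with bottom-row=1; cleared 0 line(s) (total 0); column heights now [0 4 4 4 3], max=4
Drop 4: S rot1 at col 2 lands with bottom-row=4; cleared 0 line(s) (total 0); column heights now [0 4 7 6 3], max=7
Drop 5: T rot1 at col 0 lands with bottom-row=3; cleared 0 line(s) (total 0); column heights now [6 5 7 6 3], max=7
Test piece I rot1 at col 4 (width 1): heights before test = [6 5 7 6 3]; fits = True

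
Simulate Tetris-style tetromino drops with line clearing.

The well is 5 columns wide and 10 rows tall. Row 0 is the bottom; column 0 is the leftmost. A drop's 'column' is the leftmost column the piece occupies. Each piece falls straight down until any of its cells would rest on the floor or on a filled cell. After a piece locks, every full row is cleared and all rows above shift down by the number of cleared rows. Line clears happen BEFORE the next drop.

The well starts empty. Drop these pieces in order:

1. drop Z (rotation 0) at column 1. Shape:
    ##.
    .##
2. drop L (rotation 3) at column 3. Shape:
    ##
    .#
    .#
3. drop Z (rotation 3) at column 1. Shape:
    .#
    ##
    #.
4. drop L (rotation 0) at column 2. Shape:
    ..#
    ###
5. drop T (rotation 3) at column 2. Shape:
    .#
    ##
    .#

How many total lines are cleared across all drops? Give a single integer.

Drop 1: Z rot0 at col 1 lands with bottom-row=0; cleared 0 line(s) (total 0); column heights now [0 2 2 1 0], max=2
Drop 2: L rot3 at col 3 lands with bottom-row=0; cleared 0 line(s) (total 0); column heights now [0 2 2 3 3], max=3
Drop 3: Z rot3 at col 1 lands with bottom-row=2; cleared 0 line(s) (total 0); column heights now [0 4 5 3 3], max=5
Drop 4: L rot0 at col 2 lands with bottom-row=5; cleared 0 line(s) (total 0); column heights now [0 4 6 6 7], max=7
Drop 5: T rot3 at col 2 lands with bottom-row=6; cleared 0 line(s) (total 0); column heights now [0 4 8 9 7], max=9

Answer: 0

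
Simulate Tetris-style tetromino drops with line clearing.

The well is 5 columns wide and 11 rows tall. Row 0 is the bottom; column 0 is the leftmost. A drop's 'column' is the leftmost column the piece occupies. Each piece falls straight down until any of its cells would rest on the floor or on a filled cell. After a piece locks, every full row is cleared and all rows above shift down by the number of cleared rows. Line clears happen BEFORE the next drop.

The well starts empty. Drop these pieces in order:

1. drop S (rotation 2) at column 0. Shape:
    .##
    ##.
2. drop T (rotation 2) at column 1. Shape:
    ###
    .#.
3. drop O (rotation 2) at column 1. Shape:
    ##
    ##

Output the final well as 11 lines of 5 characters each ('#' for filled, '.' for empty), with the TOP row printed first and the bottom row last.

Answer: .....
.....
.....
.....
.....
.##..
.##..
.###.
..#..
.##..
##...

Derivation:
Drop 1: S rot2 at col 0 lands with bottom-row=0; cleared 0 line(s) (total 0); column heights now [1 2 2 0 0], max=2
Drop 2: T rot2 at col 1 lands with bottom-row=2; cleared 0 line(s) (total 0); column heights now [1 4 4 4 0], max=4
Drop 3: O rot2 at col 1 lands with bottom-row=4; cleared 0 line(s) (total 0); column heights now [1 6 6 4 0], max=6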